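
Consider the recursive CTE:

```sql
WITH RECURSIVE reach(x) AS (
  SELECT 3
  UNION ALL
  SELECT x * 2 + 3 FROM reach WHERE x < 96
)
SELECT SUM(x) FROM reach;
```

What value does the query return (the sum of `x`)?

360

Base: x=3.
Iteration 1: 3 < 96 holds -> x = 3 * 2 + 3 = 9.
Iteration 2: 9 < 96 holds -> x = 9 * 2 + 3 = 21.
Iteration 3: 21 < 96 holds -> x = 21 * 2 + 3 = 45.
Iteration 4: 45 < 96 holds -> x = 45 * 2 + 3 = 93.
Iteration 5: 93 < 96 holds -> x = 93 * 2 + 3 = 189.
Iteration 6: 189 < 96 fails; recursion stops.
SUM(x) = 3 + 9 + 21 + 45 + 93 + 189 = 360.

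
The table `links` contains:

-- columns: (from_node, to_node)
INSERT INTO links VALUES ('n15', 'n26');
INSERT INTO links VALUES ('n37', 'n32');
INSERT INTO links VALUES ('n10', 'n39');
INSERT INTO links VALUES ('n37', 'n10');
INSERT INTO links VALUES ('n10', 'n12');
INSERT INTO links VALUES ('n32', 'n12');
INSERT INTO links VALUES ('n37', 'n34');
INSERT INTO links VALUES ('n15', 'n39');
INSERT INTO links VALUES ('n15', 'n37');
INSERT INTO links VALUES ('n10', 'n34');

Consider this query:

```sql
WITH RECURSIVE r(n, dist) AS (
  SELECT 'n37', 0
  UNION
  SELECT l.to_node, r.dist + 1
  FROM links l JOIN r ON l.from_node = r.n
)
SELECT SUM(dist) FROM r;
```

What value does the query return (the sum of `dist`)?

Base: (n37, dist=0).
Iteration 1: edges from {n37} -> (n10, dist=1), (n32, dist=1), (n34, dist=1).
Iteration 2: edges from {n10,n32,n34} -> (n12, dist=2), (n34, dist=2), (n39, dist=2). [UNION drops 1 duplicate row(s)]
Iteration 3: no outgoing edges from {n12,n34,n39}; recursion stops.
SUM(dist) = 0 + 1 + 1 + 1 + 2 + 2 + 2 = 9.

9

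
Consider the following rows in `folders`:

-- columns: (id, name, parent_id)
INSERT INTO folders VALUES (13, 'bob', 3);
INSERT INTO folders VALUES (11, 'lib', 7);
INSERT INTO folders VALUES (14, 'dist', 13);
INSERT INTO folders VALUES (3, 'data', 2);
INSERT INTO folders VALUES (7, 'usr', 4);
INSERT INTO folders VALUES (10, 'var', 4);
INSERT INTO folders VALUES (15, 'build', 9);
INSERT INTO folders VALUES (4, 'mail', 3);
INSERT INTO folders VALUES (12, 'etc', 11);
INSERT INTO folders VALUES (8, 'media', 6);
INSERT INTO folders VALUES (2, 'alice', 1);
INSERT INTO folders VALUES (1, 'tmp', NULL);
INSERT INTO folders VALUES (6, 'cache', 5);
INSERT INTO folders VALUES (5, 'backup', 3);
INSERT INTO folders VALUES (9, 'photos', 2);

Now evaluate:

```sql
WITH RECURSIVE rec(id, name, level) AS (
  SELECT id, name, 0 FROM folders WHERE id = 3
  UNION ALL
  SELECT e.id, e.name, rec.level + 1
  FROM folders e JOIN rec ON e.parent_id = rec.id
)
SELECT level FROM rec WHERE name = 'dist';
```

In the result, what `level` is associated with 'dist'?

Base: id=3 (data) at level 0.
Iteration 1: rows with parent_id in {3} -> mail (id 4, level 1), backup (id 5, level 1), bob (id 13, level 1).
Iteration 2: rows with parent_id in {4,5,13} -> cache (id 6, level 2), usr (id 7, level 2), var (id 10, level 2), dist (id 14, level 2).
Iteration 3: rows with parent_id in {6,7,10,14} -> media (id 8, level 3), lib (id 11, level 3).
Iteration 4: rows with parent_id in {8,11} -> etc (id 12, level 4).
Iteration 5: no rows with parent_id in {12}; recursion stops.

2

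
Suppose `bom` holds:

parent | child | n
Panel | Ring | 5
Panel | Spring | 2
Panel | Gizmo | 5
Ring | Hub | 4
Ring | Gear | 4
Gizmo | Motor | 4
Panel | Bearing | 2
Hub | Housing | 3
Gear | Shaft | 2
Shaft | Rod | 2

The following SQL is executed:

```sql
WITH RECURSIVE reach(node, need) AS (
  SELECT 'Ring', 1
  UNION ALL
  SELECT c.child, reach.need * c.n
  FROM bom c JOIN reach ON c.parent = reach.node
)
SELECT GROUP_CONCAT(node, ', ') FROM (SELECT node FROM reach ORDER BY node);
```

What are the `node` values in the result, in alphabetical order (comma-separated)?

Base: (Ring, need=1).
Iteration 1: components of {Ring} -> Gear = 1*4 = 4, Hub = 1*4 = 4.
Iteration 2: components of {Gear,Hub} -> Housing = 4*3 = 12, Shaft = 4*2 = 8.
Iteration 3: components of {Housing,Shaft} -> Rod = 8*2 = 16.
Iteration 4: no further components; recursion stops.

Gear, Housing, Hub, Ring, Rod, Shaft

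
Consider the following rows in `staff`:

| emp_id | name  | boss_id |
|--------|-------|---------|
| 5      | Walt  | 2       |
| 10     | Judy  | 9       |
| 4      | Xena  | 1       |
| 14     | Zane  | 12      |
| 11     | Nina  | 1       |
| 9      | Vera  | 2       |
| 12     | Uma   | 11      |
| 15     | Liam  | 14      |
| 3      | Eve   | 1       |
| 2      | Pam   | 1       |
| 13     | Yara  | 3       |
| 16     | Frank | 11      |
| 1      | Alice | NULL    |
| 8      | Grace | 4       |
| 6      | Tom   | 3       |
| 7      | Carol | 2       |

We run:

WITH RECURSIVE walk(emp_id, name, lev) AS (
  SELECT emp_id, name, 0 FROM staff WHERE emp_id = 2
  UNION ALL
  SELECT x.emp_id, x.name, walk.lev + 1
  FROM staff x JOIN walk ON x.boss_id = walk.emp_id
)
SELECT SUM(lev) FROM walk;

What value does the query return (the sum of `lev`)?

5

Base: emp_id=2 (Pam) at lev 0.
Iteration 1: rows with boss_id in {2} -> Walt (id 5, lev 1), Carol (id 7, lev 1), Vera (id 9, lev 1).
Iteration 2: rows with boss_id in {5,7,9} -> Judy (id 10, lev 2).
Iteration 3: no rows with boss_id in {10}; recursion stops.
SUM(lev) = 0 + 1 + 1 + 1 + 2 = 5.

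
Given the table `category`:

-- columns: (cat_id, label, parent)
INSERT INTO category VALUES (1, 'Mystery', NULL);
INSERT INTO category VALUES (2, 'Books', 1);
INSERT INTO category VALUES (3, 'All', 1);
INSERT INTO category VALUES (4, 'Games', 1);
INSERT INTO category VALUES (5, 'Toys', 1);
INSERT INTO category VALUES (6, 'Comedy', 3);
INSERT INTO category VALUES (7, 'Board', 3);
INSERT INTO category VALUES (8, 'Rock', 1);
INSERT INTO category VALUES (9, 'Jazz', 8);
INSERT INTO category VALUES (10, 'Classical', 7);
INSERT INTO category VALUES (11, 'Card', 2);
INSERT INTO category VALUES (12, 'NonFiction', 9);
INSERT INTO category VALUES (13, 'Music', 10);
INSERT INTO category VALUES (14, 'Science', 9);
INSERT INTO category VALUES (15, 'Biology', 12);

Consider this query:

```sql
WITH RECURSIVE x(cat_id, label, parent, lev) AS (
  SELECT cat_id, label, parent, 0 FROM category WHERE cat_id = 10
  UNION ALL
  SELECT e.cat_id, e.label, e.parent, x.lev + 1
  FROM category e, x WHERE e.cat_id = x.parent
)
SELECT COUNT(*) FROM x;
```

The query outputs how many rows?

4

Base: cat_id=10 (Classical), parent=7, lev 0.
Iteration 1: join on cat_id=7 -> Board (id 7, parent=3, lev 1).
Iteration 2: join on cat_id=3 -> All (id 3, parent=1, lev 2).
Iteration 3: join on cat_id=1 -> Mystery (id 1, parent=NULL, lev 3).
Iteration 4: parent is NULL; no match; recursion stops.
Total rows emitted: 4.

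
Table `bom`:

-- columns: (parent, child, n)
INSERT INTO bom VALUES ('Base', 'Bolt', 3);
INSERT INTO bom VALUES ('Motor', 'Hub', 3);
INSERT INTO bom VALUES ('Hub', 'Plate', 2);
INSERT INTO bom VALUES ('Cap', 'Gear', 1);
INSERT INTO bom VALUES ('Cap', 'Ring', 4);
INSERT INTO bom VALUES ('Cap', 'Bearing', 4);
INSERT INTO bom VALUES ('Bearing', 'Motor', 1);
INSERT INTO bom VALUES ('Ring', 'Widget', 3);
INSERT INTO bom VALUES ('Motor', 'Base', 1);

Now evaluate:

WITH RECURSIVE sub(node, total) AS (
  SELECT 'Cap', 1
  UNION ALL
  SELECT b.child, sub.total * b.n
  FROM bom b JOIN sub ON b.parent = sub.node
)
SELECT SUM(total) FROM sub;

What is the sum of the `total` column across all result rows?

78

Base: (Cap, total=1).
Iteration 1: components of {Cap} -> Bearing = 1*4 = 4, Gear = 1*1 = 1, Ring = 1*4 = 4.
Iteration 2: components of {Bearing,Gear,Ring} -> Motor = 4*1 = 4, Widget = 4*3 = 12.
Iteration 3: components of {Motor,Widget} -> Base = 4*1 = 4, Hub = 4*3 = 12.
Iteration 4: components of {Base,Hub} -> Bolt = 4*3 = 12, Plate = 12*2 = 24.
Iteration 5: no further components; recursion stops.
SUM(total) = 1 + 4 + 1 + 4 + 4 + 12 + 12 + 4 + 24 + 12 = 78.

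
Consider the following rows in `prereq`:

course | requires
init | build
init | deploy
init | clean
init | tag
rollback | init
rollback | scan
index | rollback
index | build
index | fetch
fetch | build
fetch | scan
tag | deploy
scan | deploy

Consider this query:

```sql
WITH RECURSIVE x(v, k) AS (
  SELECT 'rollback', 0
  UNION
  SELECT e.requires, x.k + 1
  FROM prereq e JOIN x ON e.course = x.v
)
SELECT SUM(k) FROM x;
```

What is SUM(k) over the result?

Base: (rollback, k=0).
Iteration 1: edges from {rollback} -> (init, k=1), (scan, k=1).
Iteration 2: edges from {init,scan} -> (build, k=2), (clean, k=2), (deploy, k=2), (tag, k=2). [UNION drops 1 duplicate row(s)]
Iteration 3: edges from {build,clean,deploy,tag} -> (deploy, k=3).
Iteration 4: no outgoing edges from {deploy}; recursion stops.
SUM(k) = 0 + 1 + 1 + 2 + 2 + 2 + 2 + 3 = 13.

13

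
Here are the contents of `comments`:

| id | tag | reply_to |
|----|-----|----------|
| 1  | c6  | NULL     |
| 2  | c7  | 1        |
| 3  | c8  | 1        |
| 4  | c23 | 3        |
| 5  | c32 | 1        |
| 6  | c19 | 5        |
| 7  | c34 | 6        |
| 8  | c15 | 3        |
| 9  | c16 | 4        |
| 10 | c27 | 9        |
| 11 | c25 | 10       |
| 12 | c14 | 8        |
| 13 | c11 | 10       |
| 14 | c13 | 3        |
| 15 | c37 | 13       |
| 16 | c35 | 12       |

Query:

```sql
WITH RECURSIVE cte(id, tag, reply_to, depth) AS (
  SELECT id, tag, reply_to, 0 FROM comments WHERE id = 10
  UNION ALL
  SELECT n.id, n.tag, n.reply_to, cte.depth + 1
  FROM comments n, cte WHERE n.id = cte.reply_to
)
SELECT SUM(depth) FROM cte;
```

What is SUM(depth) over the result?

Base: id=10 (c27), reply_to=9, depth 0.
Iteration 1: join on id=9 -> c16 (id 9, reply_to=4, depth 1).
Iteration 2: join on id=4 -> c23 (id 4, reply_to=3, depth 2).
Iteration 3: join on id=3 -> c8 (id 3, reply_to=1, depth 3).
Iteration 4: join on id=1 -> c6 (id 1, reply_to=NULL, depth 4).
Iteration 5: reply_to is NULL; no match; recursion stops.
SUM(depth) = 0 + 1 + 2 + 3 + 4 = 10.

10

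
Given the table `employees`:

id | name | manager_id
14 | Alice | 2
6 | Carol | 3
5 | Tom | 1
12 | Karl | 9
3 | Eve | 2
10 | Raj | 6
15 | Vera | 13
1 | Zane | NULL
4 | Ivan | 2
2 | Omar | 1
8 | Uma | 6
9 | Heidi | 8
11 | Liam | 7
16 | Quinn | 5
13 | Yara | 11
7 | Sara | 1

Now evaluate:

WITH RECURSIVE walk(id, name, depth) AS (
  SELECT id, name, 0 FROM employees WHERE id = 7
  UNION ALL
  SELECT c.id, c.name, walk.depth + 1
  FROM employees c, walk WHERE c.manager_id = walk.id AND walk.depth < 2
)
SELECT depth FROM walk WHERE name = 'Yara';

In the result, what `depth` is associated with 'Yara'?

2

Base: id=7 (Sara) at depth 0.
Iteration 1: rows with manager_id in {7} -> Liam (id 11, depth 1).
Iteration 2: rows with manager_id in {11} -> Yara (id 13, depth 2).
Iteration 3: depth < 2 fails for all current rows; recursion stops.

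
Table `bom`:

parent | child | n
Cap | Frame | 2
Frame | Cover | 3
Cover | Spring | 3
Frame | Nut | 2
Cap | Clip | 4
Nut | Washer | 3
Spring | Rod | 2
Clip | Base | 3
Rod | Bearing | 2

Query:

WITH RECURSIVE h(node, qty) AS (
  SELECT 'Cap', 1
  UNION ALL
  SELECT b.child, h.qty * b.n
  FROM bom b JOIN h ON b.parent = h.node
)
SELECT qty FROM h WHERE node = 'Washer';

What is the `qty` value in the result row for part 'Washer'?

Base: (Cap, qty=1).
Iteration 1: components of {Cap} -> Clip = 1*4 = 4, Frame = 1*2 = 2.
Iteration 2: components of {Clip,Frame} -> Base = 4*3 = 12, Cover = 2*3 = 6, Nut = 2*2 = 4.
Iteration 3: components of {Base,Cover,Nut} -> Spring = 6*3 = 18, Washer = 4*3 = 12.
Iteration 4: components of {Spring,Washer} -> Rod = 18*2 = 36.
Iteration 5: components of {Rod} -> Bearing = 36*2 = 72.
Iteration 6: no further components; recursion stops.

12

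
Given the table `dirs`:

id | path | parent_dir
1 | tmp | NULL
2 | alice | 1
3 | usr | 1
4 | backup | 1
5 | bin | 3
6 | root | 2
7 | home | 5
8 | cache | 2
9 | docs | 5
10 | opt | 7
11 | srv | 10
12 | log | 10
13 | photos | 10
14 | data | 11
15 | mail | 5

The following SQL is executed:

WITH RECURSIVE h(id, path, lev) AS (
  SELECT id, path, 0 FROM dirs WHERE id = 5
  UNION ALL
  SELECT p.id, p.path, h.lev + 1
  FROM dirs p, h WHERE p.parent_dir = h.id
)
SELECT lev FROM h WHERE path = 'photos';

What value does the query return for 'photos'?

Base: id=5 (bin) at lev 0.
Iteration 1: rows with parent_dir in {5} -> home (id 7, lev 1), docs (id 9, lev 1), mail (id 15, lev 1).
Iteration 2: rows with parent_dir in {7,9,15} -> opt (id 10, lev 2).
Iteration 3: rows with parent_dir in {10} -> srv (id 11, lev 3), log (id 12, lev 3), photos (id 13, lev 3).
Iteration 4: rows with parent_dir in {11,12,13} -> data (id 14, lev 4).
Iteration 5: no rows with parent_dir in {14}; recursion stops.

3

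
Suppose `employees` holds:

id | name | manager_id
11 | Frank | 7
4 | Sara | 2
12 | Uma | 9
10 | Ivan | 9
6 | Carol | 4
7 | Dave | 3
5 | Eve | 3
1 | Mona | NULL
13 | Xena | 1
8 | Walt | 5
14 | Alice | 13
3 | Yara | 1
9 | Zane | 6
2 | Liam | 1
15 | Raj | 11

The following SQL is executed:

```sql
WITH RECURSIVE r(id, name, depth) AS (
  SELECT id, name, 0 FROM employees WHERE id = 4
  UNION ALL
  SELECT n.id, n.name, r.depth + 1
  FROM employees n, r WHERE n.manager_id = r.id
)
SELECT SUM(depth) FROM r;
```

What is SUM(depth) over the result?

9

Base: id=4 (Sara) at depth 0.
Iteration 1: rows with manager_id in {4} -> Carol (id 6, depth 1).
Iteration 2: rows with manager_id in {6} -> Zane (id 9, depth 2).
Iteration 3: rows with manager_id in {9} -> Ivan (id 10, depth 3), Uma (id 12, depth 3).
Iteration 4: no rows with manager_id in {10,12}; recursion stops.
SUM(depth) = 0 + 1 + 2 + 3 + 3 = 9.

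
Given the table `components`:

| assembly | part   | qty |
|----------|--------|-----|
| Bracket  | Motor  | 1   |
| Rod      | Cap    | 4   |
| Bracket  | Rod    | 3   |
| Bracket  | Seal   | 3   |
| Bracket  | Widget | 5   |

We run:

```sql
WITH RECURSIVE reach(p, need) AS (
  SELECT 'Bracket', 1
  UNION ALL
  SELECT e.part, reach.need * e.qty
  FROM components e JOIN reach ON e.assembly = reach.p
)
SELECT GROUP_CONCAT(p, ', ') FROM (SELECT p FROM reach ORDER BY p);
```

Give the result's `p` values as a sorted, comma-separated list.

Base: (Bracket, need=1).
Iteration 1: components of {Bracket} -> Motor = 1*1 = 1, Rod = 1*3 = 3, Seal = 1*3 = 3, Widget = 1*5 = 5.
Iteration 2: components of {Motor,Rod,Seal,Widget} -> Cap = 3*4 = 12.
Iteration 3: no further components; recursion stops.

Bracket, Cap, Motor, Rod, Seal, Widget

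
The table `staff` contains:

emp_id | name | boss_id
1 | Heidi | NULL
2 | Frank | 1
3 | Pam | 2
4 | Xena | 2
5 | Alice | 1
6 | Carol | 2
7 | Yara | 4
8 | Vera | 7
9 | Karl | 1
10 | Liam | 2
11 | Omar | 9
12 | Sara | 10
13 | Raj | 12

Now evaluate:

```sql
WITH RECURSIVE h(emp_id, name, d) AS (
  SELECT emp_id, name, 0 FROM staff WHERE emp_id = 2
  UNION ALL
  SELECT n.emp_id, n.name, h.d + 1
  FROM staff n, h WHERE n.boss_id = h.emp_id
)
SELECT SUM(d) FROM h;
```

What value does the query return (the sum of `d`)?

14

Base: emp_id=2 (Frank) at d 0.
Iteration 1: rows with boss_id in {2} -> Pam (id 3, d 1), Xena (id 4, d 1), Carol (id 6, d 1), Liam (id 10, d 1).
Iteration 2: rows with boss_id in {3,4,6,10} -> Yara (id 7, d 2), Sara (id 12, d 2).
Iteration 3: rows with boss_id in {7,12} -> Vera (id 8, d 3), Raj (id 13, d 3).
Iteration 4: no rows with boss_id in {8,13}; recursion stops.
SUM(d) = 0 + 1 + 1 + 1 + 1 + 2 + 2 + 3 + 3 = 14.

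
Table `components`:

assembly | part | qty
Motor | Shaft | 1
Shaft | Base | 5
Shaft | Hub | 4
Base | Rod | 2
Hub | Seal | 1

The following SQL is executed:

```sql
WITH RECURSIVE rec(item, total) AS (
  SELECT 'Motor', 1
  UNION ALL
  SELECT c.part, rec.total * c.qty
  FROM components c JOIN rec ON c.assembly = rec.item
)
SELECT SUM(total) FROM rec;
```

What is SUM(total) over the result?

Base: (Motor, total=1).
Iteration 1: components of {Motor} -> Shaft = 1*1 = 1.
Iteration 2: components of {Shaft} -> Base = 1*5 = 5, Hub = 1*4 = 4.
Iteration 3: components of {Base,Hub} -> Rod = 5*2 = 10, Seal = 4*1 = 4.
Iteration 4: no further components; recursion stops.
SUM(total) = 1 + 1 + 5 + 4 + 10 + 4 = 25.

25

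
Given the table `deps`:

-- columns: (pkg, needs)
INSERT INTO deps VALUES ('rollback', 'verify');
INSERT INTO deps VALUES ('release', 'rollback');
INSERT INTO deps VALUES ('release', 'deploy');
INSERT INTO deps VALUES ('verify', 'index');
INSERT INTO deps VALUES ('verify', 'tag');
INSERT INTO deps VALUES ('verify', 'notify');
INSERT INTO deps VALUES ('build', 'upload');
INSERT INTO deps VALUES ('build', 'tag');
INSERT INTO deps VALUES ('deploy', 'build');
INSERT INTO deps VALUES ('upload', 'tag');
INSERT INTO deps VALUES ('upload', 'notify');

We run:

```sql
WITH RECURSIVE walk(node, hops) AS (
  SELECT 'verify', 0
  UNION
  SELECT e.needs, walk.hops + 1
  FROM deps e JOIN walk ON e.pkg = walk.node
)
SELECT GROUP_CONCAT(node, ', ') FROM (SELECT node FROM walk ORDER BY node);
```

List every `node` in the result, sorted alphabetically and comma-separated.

index, notify, tag, verify

Base: (verify, hops=0).
Iteration 1: edges from {verify} -> (index, hops=1), (notify, hops=1), (tag, hops=1).
Iteration 2: no outgoing edges from {index,notify,tag}; recursion stops.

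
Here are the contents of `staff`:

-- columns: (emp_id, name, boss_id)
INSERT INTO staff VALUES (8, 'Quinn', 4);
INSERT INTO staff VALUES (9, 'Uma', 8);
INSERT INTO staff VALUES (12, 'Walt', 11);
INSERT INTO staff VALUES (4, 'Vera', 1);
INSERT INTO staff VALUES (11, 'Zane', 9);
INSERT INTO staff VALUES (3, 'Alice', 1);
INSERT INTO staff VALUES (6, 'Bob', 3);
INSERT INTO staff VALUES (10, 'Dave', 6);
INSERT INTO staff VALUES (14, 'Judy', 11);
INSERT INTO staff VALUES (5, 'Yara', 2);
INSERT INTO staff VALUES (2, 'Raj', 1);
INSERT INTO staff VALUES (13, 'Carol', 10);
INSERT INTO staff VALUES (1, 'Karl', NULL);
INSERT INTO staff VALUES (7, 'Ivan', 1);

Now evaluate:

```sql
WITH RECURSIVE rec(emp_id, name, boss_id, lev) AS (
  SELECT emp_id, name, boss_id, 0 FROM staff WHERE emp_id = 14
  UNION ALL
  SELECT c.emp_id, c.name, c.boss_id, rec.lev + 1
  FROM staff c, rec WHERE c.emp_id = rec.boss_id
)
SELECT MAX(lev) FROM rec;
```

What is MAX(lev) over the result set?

5

Base: emp_id=14 (Judy), boss_id=11, lev 0.
Iteration 1: join on emp_id=11 -> Zane (id 11, boss_id=9, lev 1).
Iteration 2: join on emp_id=9 -> Uma (id 9, boss_id=8, lev 2).
Iteration 3: join on emp_id=8 -> Quinn (id 8, boss_id=4, lev 3).
Iteration 4: join on emp_id=4 -> Vera (id 4, boss_id=1, lev 4).
Iteration 5: join on emp_id=1 -> Karl (id 1, boss_id=NULL, lev 5).
Iteration 6: boss_id is NULL; no match; recursion stops.
lev values: 0, 1, 2, 3, 4, 5; the maximum is 5.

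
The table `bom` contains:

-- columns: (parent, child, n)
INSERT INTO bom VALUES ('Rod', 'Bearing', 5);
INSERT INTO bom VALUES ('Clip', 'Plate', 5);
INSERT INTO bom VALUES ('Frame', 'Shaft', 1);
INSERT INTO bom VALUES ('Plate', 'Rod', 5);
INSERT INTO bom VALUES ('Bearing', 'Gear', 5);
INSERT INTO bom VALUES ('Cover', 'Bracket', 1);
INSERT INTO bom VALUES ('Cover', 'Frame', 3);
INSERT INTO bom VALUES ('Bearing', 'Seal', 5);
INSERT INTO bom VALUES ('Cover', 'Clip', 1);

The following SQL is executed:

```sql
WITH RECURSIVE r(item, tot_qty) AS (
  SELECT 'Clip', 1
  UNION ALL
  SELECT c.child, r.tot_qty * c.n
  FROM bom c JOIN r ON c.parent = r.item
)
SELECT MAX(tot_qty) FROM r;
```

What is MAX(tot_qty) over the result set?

Base: (Clip, tot_qty=1).
Iteration 1: components of {Clip} -> Plate = 1*5 = 5.
Iteration 2: components of {Plate} -> Rod = 5*5 = 25.
Iteration 3: components of {Rod} -> Bearing = 25*5 = 125.
Iteration 4: components of {Bearing} -> Gear = 125*5 = 625, Seal = 125*5 = 625.
Iteration 5: no further components; recursion stops.
tot_qty values: 1, 5, 25, 125, 625, 625; the maximum is 625.

625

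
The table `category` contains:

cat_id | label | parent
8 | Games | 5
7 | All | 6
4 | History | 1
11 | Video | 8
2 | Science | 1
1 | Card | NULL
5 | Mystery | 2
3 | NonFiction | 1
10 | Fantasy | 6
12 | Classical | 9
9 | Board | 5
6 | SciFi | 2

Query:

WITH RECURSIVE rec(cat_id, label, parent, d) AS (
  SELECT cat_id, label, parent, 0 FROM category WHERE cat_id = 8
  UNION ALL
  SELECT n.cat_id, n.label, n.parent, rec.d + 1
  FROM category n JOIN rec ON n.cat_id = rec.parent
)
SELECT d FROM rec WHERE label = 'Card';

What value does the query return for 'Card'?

3

Base: cat_id=8 (Games), parent=5, d 0.
Iteration 1: join on cat_id=5 -> Mystery (id 5, parent=2, d 1).
Iteration 2: join on cat_id=2 -> Science (id 2, parent=1, d 2).
Iteration 3: join on cat_id=1 -> Card (id 1, parent=NULL, d 3).
Iteration 4: parent is NULL; no match; recursion stops.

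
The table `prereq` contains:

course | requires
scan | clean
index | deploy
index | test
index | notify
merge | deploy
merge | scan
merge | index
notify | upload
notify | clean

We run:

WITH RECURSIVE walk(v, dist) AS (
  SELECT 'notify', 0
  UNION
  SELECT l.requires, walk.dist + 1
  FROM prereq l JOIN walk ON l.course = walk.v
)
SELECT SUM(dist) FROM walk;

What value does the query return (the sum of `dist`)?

2

Base: (notify, dist=0).
Iteration 1: edges from {notify} -> (clean, dist=1), (upload, dist=1).
Iteration 2: no outgoing edges from {clean,upload}; recursion stops.
SUM(dist) = 0 + 1 + 1 = 2.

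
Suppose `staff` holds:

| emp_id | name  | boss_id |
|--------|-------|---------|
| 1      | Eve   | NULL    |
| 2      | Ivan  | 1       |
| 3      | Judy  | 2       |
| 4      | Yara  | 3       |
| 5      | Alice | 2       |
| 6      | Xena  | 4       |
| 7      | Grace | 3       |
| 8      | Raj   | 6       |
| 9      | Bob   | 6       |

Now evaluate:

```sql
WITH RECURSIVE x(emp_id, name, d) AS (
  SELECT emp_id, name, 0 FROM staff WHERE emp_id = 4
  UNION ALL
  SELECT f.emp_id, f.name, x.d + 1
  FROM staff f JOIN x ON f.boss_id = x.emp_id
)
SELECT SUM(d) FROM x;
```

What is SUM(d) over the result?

5

Base: emp_id=4 (Yara) at d 0.
Iteration 1: rows with boss_id in {4} -> Xena (id 6, d 1).
Iteration 2: rows with boss_id in {6} -> Raj (id 8, d 2), Bob (id 9, d 2).
Iteration 3: no rows with boss_id in {8,9}; recursion stops.
SUM(d) = 0 + 1 + 2 + 2 = 5.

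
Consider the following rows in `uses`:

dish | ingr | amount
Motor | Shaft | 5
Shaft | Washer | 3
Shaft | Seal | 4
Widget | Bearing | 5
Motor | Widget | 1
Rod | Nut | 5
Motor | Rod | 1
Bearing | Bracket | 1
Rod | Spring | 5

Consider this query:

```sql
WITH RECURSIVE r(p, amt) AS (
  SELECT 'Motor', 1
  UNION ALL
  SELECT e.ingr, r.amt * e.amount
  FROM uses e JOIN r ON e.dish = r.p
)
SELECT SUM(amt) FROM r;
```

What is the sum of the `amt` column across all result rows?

Base: (Motor, amt=1).
Iteration 1: components of {Motor} -> Rod = 1*1 = 1, Shaft = 1*5 = 5, Widget = 1*1 = 1.
Iteration 2: components of {Rod,Shaft,Widget} -> Bearing = 1*5 = 5, Nut = 1*5 = 5, Seal = 5*4 = 20, Spring = 1*5 = 5, Washer = 5*3 = 15.
Iteration 3: components of {Bearing,Nut,Seal,Spring,Washer} -> Bracket = 5*1 = 5.
Iteration 4: no further components; recursion stops.
SUM(amt) = 1 + 1 + 1 + 5 + 5 + 5 + 5 + 15 + 20 + 5 = 63.

63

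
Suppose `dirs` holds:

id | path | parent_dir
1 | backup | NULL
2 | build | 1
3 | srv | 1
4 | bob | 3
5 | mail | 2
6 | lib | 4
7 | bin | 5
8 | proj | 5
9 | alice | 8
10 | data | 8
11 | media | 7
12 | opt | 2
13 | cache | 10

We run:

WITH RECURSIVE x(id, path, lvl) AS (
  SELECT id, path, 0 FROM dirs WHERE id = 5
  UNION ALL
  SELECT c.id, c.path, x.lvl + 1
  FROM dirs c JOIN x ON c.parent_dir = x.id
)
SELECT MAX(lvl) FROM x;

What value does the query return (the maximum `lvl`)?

3

Base: id=5 (mail) at lvl 0.
Iteration 1: rows with parent_dir in {5} -> bin (id 7, lvl 1), proj (id 8, lvl 1).
Iteration 2: rows with parent_dir in {7,8} -> alice (id 9, lvl 2), data (id 10, lvl 2), media (id 11, lvl 2).
Iteration 3: rows with parent_dir in {9,10,11} -> cache (id 13, lvl 3).
Iteration 4: no rows with parent_dir in {13}; recursion stops.
lvl values: 0, 1, 1, 2, 2, 2, 3; the maximum is 3.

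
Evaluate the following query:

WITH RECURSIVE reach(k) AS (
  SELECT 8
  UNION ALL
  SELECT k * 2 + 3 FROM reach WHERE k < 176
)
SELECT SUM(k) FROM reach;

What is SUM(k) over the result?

675

Base: k=8.
Iteration 1: 8 < 176 holds -> k = 8 * 2 + 3 = 19.
Iteration 2: 19 < 176 holds -> k = 19 * 2 + 3 = 41.
Iteration 3: 41 < 176 holds -> k = 41 * 2 + 3 = 85.
Iteration 4: 85 < 176 holds -> k = 85 * 2 + 3 = 173.
Iteration 5: 173 < 176 holds -> k = 173 * 2 + 3 = 349.
Iteration 6: 349 < 176 fails; recursion stops.
SUM(k) = 8 + 19 + 41 + 85 + 173 + 349 = 675.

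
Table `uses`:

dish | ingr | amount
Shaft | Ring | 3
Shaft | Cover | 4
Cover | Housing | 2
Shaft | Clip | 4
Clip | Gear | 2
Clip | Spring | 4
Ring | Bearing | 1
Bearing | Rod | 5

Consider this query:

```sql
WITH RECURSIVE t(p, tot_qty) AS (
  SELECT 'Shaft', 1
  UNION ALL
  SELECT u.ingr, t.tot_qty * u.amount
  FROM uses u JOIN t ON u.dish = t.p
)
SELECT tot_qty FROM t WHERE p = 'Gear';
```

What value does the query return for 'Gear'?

8

Base: (Shaft, tot_qty=1).
Iteration 1: components of {Shaft} -> Clip = 1*4 = 4, Cover = 1*4 = 4, Ring = 1*3 = 3.
Iteration 2: components of {Clip,Cover,Ring} -> Bearing = 3*1 = 3, Gear = 4*2 = 8, Housing = 4*2 = 8, Spring = 4*4 = 16.
Iteration 3: components of {Bearing,Gear,Housing,Spring} -> Rod = 3*5 = 15.
Iteration 4: no further components; recursion stops.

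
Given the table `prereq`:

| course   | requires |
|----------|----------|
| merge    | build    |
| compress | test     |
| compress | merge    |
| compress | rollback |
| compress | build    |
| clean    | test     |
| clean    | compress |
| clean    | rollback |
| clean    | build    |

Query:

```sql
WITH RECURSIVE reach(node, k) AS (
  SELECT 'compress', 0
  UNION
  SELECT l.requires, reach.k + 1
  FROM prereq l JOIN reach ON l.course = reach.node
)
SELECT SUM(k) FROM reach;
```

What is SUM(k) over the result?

Base: (compress, k=0).
Iteration 1: edges from {compress} -> (build, k=1), (merge, k=1), (rollback, k=1), (test, k=1).
Iteration 2: edges from {build,merge,rollback,test} -> (build, k=2).
Iteration 3: no outgoing edges from {build}; recursion stops.
SUM(k) = 0 + 1 + 1 + 1 + 1 + 2 = 6.

6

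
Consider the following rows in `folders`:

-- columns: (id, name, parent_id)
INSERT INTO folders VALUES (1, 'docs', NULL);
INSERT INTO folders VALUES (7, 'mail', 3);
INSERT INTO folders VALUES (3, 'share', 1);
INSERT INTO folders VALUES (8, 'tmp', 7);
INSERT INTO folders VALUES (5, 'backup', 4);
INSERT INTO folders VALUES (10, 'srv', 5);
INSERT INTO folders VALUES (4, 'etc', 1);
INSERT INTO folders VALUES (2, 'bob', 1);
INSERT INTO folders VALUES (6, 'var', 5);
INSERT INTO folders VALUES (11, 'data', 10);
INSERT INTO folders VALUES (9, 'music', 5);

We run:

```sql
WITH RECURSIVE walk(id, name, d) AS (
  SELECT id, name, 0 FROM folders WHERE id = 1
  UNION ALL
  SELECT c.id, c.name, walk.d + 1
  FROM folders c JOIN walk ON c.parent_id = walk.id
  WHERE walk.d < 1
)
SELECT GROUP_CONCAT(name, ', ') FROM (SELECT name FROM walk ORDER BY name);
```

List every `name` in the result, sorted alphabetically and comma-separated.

Base: id=1 (docs) at d 0.
Iteration 1: rows with parent_id in {1} -> bob (id 2, d 1), share (id 3, d 1), etc (id 4, d 1).
Iteration 2: d < 1 fails for all current rows; recursion stops.

bob, docs, etc, share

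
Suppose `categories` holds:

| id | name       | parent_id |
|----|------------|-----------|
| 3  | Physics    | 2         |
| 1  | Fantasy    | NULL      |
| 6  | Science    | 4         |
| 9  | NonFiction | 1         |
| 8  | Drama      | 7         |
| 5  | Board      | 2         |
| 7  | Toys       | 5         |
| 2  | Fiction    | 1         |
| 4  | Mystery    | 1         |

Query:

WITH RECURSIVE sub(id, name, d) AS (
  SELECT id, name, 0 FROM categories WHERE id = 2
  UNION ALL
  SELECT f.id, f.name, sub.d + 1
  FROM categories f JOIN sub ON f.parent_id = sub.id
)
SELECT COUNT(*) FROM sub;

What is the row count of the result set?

5

Base: id=2 (Fiction) at d 0.
Iteration 1: rows with parent_id in {2} -> Physics (id 3, d 1), Board (id 5, d 1).
Iteration 2: rows with parent_id in {3,5} -> Toys (id 7, d 2).
Iteration 3: rows with parent_id in {7} -> Drama (id 8, d 3).
Iteration 4: no rows with parent_id in {8}; recursion stops.
Total rows emitted: 5.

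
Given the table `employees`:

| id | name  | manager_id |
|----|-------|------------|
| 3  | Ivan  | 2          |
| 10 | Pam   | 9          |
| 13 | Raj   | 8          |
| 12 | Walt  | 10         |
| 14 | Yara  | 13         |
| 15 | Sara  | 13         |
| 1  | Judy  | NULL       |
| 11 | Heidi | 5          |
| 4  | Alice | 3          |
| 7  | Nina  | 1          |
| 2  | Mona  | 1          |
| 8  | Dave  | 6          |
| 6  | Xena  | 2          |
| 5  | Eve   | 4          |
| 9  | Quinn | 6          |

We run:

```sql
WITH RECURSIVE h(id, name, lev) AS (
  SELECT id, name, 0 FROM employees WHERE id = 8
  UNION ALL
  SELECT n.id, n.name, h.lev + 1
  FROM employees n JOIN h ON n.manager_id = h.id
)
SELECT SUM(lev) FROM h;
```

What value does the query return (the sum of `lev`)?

5

Base: id=8 (Dave) at lev 0.
Iteration 1: rows with manager_id in {8} -> Raj (id 13, lev 1).
Iteration 2: rows with manager_id in {13} -> Yara (id 14, lev 2), Sara (id 15, lev 2).
Iteration 3: no rows with manager_id in {14,15}; recursion stops.
SUM(lev) = 0 + 1 + 2 + 2 = 5.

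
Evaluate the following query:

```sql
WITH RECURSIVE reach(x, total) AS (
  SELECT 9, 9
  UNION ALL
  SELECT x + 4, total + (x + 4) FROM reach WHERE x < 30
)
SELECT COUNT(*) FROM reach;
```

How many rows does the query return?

7

Base: x=9, total=9.
Iteration 1: 9 < 30 holds -> x = 9 + 4 = 13, total = 9 + 13 = 22.
Iteration 2: 13 < 30 holds -> x = 13 + 4 = 17, total = 22 + 17 = 39.
Iteration 3: 17 < 30 holds -> x = 17 + 4 = 21, total = 39 + 21 = 60.
Iteration 4: 21 < 30 holds -> x = 21 + 4 = 25, total = 60 + 25 = 85.
Iteration 5: 25 < 30 holds -> x = 25 + 4 = 29, total = 85 + 29 = 114.
Iteration 6: 29 < 30 holds -> x = 29 + 4 = 33, total = 114 + 33 = 147.
Iteration 7: 33 < 30 fails; recursion stops.
Total rows emitted: 7.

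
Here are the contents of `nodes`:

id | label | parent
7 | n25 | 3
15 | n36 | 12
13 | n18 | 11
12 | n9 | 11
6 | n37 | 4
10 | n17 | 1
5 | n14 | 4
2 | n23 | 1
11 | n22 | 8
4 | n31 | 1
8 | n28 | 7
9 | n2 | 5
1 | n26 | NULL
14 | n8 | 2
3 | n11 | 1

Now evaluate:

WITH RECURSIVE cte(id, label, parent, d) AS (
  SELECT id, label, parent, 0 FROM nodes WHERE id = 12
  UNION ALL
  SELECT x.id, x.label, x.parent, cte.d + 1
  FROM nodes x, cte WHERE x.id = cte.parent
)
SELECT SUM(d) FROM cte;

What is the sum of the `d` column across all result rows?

Base: id=12 (n9), parent=11, d 0.
Iteration 1: join on id=11 -> n22 (id 11, parent=8, d 1).
Iteration 2: join on id=8 -> n28 (id 8, parent=7, d 2).
Iteration 3: join on id=7 -> n25 (id 7, parent=3, d 3).
Iteration 4: join on id=3 -> n11 (id 3, parent=1, d 4).
Iteration 5: join on id=1 -> n26 (id 1, parent=NULL, d 5).
Iteration 6: parent is NULL; no match; recursion stops.
SUM(d) = 0 + 1 + 2 + 3 + 4 + 5 = 15.

15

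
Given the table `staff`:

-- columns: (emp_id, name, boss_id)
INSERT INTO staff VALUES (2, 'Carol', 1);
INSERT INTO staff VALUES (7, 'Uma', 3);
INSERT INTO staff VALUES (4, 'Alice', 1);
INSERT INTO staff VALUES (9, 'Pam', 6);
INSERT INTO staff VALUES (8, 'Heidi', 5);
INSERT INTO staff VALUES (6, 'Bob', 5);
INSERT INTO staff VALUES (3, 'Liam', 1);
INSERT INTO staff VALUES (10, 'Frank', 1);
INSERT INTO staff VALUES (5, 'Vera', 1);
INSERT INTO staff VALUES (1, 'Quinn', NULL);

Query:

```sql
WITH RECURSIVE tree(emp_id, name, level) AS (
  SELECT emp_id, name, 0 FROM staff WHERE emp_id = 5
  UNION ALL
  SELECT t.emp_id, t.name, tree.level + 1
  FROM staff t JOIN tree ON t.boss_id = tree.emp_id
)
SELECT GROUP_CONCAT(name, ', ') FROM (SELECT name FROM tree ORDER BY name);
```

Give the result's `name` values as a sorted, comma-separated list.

Bob, Heidi, Pam, Vera

Base: emp_id=5 (Vera) at level 0.
Iteration 1: rows with boss_id in {5} -> Bob (id 6, level 1), Heidi (id 8, level 1).
Iteration 2: rows with boss_id in {6,8} -> Pam (id 9, level 2).
Iteration 3: no rows with boss_id in {9}; recursion stops.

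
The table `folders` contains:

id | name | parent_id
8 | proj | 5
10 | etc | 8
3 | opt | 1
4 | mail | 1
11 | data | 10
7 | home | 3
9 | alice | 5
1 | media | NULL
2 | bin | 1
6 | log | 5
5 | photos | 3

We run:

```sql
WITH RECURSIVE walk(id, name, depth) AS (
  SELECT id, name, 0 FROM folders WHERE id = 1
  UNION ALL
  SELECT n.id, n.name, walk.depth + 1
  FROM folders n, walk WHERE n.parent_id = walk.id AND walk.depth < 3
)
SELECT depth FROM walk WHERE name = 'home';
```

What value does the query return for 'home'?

Base: id=1 (media) at depth 0.
Iteration 1: rows with parent_id in {1} -> bin (id 2, depth 1), opt (id 3, depth 1), mail (id 4, depth 1).
Iteration 2: rows with parent_id in {2,3,4} -> photos (id 5, depth 2), home (id 7, depth 2).
Iteration 3: rows with parent_id in {5,7} -> log (id 6, depth 3), proj (id 8, depth 3), alice (id 9, depth 3).
Iteration 4: depth < 3 fails for all current rows; recursion stops.

2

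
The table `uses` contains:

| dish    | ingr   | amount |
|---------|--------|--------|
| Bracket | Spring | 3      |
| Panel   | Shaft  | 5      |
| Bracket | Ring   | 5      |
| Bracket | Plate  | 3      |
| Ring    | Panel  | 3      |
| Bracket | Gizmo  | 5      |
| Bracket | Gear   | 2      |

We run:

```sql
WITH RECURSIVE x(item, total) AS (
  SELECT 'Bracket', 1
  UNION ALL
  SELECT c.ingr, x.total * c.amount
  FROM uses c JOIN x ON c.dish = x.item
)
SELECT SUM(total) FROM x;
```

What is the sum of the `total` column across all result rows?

109

Base: (Bracket, total=1).
Iteration 1: components of {Bracket} -> Gear = 1*2 = 2, Gizmo = 1*5 = 5, Plate = 1*3 = 3, Ring = 1*5 = 5, Spring = 1*3 = 3.
Iteration 2: components of {Gear,Gizmo,Plate,Ring,Spring} -> Panel = 5*3 = 15.
Iteration 3: components of {Panel} -> Shaft = 15*5 = 75.
Iteration 4: no further components; recursion stops.
SUM(total) = 1 + 2 + 5 + 3 + 5 + 3 + 15 + 75 = 109.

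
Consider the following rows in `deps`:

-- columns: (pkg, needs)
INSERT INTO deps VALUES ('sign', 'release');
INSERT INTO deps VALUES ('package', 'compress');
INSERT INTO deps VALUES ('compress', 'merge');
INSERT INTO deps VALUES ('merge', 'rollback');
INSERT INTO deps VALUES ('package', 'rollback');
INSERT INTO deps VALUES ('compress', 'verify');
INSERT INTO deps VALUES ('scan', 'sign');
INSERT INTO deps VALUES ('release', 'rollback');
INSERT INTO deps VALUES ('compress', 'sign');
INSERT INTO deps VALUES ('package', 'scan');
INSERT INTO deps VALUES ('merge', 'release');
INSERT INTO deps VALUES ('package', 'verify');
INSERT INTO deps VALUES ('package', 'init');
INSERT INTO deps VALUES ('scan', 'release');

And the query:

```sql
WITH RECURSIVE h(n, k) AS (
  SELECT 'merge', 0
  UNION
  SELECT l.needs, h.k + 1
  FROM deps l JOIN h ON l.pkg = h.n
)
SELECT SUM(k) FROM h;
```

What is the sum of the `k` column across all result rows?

Base: (merge, k=0).
Iteration 1: edges from {merge} -> (release, k=1), (rollback, k=1).
Iteration 2: edges from {release,rollback} -> (rollback, k=2).
Iteration 3: no outgoing edges from {rollback}; recursion stops.
SUM(k) = 0 + 1 + 1 + 2 = 4.

4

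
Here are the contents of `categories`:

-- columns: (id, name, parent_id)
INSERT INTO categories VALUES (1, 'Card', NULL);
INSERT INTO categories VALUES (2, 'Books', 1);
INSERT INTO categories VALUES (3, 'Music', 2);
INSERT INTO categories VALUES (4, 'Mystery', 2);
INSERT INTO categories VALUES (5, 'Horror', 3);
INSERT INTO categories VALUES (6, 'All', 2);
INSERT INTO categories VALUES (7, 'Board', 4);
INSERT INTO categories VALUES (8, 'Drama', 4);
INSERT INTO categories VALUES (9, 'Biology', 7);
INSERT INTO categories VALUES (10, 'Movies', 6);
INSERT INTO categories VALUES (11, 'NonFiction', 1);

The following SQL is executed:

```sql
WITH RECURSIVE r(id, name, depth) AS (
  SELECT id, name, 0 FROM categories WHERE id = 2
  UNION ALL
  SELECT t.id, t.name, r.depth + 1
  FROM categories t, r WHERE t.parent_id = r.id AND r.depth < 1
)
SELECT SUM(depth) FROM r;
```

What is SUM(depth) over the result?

3

Base: id=2 (Books) at depth 0.
Iteration 1: rows with parent_id in {2} -> Music (id 3, depth 1), Mystery (id 4, depth 1), All (id 6, depth 1).
Iteration 2: depth < 1 fails for all current rows; recursion stops.
SUM(depth) = 0 + 1 + 1 + 1 = 3.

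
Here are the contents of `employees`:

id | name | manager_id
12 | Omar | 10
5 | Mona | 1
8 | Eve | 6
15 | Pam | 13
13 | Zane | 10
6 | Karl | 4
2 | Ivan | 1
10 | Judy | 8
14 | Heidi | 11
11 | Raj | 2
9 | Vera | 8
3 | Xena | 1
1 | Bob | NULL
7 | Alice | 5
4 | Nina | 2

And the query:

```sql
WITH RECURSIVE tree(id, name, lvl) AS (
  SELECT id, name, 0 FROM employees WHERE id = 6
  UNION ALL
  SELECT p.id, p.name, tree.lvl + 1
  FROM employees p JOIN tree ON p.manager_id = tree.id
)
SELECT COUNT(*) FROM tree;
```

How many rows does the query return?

7

Base: id=6 (Karl) at lvl 0.
Iteration 1: rows with manager_id in {6} -> Eve (id 8, lvl 1).
Iteration 2: rows with manager_id in {8} -> Vera (id 9, lvl 2), Judy (id 10, lvl 2).
Iteration 3: rows with manager_id in {9,10} -> Omar (id 12, lvl 3), Zane (id 13, lvl 3).
Iteration 4: rows with manager_id in {12,13} -> Pam (id 15, lvl 4).
Iteration 5: no rows with manager_id in {15}; recursion stops.
Total rows emitted: 7.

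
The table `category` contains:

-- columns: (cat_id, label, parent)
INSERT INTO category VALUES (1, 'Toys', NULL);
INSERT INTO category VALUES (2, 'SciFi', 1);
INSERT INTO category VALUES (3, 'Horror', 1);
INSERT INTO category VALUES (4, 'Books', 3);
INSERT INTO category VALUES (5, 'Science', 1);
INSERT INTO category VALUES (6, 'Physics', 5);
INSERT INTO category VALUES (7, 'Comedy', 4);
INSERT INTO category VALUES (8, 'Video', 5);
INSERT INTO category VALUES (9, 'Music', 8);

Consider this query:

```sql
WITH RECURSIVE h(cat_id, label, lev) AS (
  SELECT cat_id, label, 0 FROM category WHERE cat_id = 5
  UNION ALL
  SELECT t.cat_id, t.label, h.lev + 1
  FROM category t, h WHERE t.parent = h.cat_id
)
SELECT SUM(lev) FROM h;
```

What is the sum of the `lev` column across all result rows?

4

Base: cat_id=5 (Science) at lev 0.
Iteration 1: rows with parent in {5} -> Physics (id 6, lev 1), Video (id 8, lev 1).
Iteration 2: rows with parent in {6,8} -> Music (id 9, lev 2).
Iteration 3: no rows with parent in {9}; recursion stops.
SUM(lev) = 0 + 1 + 1 + 2 = 4.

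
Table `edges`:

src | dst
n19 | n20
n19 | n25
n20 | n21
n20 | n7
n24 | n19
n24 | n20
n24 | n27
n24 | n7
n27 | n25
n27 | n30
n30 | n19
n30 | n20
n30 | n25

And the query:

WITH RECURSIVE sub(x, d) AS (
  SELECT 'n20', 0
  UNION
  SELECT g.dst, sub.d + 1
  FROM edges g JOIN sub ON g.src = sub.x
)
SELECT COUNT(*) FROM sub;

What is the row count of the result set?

Base: (n20, d=0).
Iteration 1: edges from {n20} -> (n21, d=1), (n7, d=1).
Iteration 2: no outgoing edges from {n21,n7}; recursion stops.
Total rows emitted: 3.

3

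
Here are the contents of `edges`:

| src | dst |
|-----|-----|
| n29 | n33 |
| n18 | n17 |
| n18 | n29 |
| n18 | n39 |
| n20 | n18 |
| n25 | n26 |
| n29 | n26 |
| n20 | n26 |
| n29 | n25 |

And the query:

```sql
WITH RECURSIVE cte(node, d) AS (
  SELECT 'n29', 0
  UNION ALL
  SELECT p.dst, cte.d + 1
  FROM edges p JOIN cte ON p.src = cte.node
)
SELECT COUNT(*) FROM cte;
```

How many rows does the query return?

5

Base: (n29, d=0).
Iteration 1: edges from {n29} -> (n25, d=1), (n26, d=1), (n33, d=1).
Iteration 2: edges from {n25,n26,n33} -> (n26, d=2).
Iteration 3: no outgoing edges from {n26}; recursion stops.
Total rows emitted: 5.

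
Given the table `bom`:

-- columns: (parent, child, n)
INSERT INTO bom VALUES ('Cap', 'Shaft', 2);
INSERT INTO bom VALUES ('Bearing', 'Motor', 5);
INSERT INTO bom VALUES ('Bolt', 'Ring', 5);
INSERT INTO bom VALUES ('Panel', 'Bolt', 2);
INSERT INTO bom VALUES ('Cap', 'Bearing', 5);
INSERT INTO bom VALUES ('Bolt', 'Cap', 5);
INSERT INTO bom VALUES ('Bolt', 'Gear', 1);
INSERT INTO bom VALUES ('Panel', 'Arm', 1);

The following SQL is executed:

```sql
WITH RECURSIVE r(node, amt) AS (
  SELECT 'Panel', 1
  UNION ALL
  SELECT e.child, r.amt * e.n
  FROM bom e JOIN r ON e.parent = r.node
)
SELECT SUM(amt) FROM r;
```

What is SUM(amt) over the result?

346

Base: (Panel, amt=1).
Iteration 1: components of {Panel} -> Arm = 1*1 = 1, Bolt = 1*2 = 2.
Iteration 2: components of {Arm,Bolt} -> Cap = 2*5 = 10, Gear = 2*1 = 2, Ring = 2*5 = 10.
Iteration 3: components of {Cap,Gear,Ring} -> Bearing = 10*5 = 50, Shaft = 10*2 = 20.
Iteration 4: components of {Bearing,Shaft} -> Motor = 50*5 = 250.
Iteration 5: no further components; recursion stops.
SUM(amt) = 1 + 1 + 2 + 10 + 2 + 10 + 20 + 50 + 250 = 346.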